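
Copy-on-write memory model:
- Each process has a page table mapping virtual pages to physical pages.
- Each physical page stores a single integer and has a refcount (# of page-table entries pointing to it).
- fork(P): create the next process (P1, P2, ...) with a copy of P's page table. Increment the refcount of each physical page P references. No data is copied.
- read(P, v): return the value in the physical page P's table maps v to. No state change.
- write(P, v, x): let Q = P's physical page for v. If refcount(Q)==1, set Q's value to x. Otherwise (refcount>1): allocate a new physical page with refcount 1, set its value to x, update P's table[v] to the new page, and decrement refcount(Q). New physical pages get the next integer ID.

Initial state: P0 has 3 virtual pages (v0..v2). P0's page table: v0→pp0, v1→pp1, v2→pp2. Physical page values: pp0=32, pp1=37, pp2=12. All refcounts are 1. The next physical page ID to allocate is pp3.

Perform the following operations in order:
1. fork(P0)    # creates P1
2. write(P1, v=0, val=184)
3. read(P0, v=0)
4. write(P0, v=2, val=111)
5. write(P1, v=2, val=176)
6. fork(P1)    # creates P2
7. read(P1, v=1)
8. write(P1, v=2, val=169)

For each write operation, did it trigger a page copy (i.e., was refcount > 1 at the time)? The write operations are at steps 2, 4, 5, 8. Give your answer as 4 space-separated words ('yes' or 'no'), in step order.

Op 1: fork(P0) -> P1. 3 ppages; refcounts: pp0:2 pp1:2 pp2:2
Op 2: write(P1, v0, 184). refcount(pp0)=2>1 -> COPY to pp3. 4 ppages; refcounts: pp0:1 pp1:2 pp2:2 pp3:1
Op 3: read(P0, v0) -> 32. No state change.
Op 4: write(P0, v2, 111). refcount(pp2)=2>1 -> COPY to pp4. 5 ppages; refcounts: pp0:1 pp1:2 pp2:1 pp3:1 pp4:1
Op 5: write(P1, v2, 176). refcount(pp2)=1 -> write in place. 5 ppages; refcounts: pp0:1 pp1:2 pp2:1 pp3:1 pp4:1
Op 6: fork(P1) -> P2. 5 ppages; refcounts: pp0:1 pp1:3 pp2:2 pp3:2 pp4:1
Op 7: read(P1, v1) -> 37. No state change.
Op 8: write(P1, v2, 169). refcount(pp2)=2>1 -> COPY to pp5. 6 ppages; refcounts: pp0:1 pp1:3 pp2:1 pp3:2 pp4:1 pp5:1

yes yes no yes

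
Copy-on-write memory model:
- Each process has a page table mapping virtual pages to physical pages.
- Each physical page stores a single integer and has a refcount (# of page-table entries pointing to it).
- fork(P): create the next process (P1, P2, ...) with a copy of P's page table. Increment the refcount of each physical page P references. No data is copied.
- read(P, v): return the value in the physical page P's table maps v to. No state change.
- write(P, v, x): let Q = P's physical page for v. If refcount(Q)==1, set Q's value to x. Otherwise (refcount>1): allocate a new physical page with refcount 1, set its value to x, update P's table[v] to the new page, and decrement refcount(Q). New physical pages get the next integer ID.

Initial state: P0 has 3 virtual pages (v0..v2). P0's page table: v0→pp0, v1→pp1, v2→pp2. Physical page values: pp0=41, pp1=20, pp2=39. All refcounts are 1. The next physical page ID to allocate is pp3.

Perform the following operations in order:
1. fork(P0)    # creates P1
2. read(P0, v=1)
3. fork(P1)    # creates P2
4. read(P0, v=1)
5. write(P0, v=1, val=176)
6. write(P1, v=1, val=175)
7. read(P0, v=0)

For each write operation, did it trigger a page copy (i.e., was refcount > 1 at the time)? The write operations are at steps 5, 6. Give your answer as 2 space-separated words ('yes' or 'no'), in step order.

Op 1: fork(P0) -> P1. 3 ppages; refcounts: pp0:2 pp1:2 pp2:2
Op 2: read(P0, v1) -> 20. No state change.
Op 3: fork(P1) -> P2. 3 ppages; refcounts: pp0:3 pp1:3 pp2:3
Op 4: read(P0, v1) -> 20. No state change.
Op 5: write(P0, v1, 176). refcount(pp1)=3>1 -> COPY to pp3. 4 ppages; refcounts: pp0:3 pp1:2 pp2:3 pp3:1
Op 6: write(P1, v1, 175). refcount(pp1)=2>1 -> COPY to pp4. 5 ppages; refcounts: pp0:3 pp1:1 pp2:3 pp3:1 pp4:1
Op 7: read(P0, v0) -> 41. No state change.

yes yes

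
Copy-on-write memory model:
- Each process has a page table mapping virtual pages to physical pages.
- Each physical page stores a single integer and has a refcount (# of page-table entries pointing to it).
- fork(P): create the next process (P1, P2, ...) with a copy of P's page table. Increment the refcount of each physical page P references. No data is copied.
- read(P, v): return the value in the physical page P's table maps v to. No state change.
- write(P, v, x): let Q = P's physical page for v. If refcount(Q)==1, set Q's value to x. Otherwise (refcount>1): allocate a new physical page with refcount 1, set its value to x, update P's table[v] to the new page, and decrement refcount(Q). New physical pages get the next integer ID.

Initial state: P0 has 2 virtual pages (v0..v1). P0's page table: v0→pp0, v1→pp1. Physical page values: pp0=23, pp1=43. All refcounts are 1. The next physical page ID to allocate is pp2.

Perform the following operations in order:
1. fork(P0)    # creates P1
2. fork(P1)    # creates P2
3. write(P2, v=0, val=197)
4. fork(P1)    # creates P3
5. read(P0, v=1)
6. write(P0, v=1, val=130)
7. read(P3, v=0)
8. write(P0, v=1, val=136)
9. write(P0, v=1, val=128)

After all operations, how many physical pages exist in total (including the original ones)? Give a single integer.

Op 1: fork(P0) -> P1. 2 ppages; refcounts: pp0:2 pp1:2
Op 2: fork(P1) -> P2. 2 ppages; refcounts: pp0:3 pp1:3
Op 3: write(P2, v0, 197). refcount(pp0)=3>1 -> COPY to pp2. 3 ppages; refcounts: pp0:2 pp1:3 pp2:1
Op 4: fork(P1) -> P3. 3 ppages; refcounts: pp0:3 pp1:4 pp2:1
Op 5: read(P0, v1) -> 43. No state change.
Op 6: write(P0, v1, 130). refcount(pp1)=4>1 -> COPY to pp3. 4 ppages; refcounts: pp0:3 pp1:3 pp2:1 pp3:1
Op 7: read(P3, v0) -> 23. No state change.
Op 8: write(P0, v1, 136). refcount(pp3)=1 -> write in place. 4 ppages; refcounts: pp0:3 pp1:3 pp2:1 pp3:1
Op 9: write(P0, v1, 128). refcount(pp3)=1 -> write in place. 4 ppages; refcounts: pp0:3 pp1:3 pp2:1 pp3:1

Answer: 4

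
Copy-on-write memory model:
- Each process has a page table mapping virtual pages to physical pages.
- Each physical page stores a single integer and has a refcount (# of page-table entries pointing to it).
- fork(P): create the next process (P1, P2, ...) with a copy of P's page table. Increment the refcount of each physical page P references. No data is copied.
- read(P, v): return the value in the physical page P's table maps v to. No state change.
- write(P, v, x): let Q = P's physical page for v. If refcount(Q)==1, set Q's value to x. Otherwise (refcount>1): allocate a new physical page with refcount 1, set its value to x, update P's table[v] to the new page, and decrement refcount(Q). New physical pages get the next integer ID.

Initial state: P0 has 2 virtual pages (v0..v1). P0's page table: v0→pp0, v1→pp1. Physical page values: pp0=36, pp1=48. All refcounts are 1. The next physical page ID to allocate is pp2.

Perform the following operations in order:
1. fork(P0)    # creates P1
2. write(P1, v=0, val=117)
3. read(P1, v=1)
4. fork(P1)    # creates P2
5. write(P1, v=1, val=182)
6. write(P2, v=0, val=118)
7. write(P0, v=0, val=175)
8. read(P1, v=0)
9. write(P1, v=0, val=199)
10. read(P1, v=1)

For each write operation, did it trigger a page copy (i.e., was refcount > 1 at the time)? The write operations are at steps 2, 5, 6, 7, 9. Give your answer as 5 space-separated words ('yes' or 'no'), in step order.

Op 1: fork(P0) -> P1. 2 ppages; refcounts: pp0:2 pp1:2
Op 2: write(P1, v0, 117). refcount(pp0)=2>1 -> COPY to pp2. 3 ppages; refcounts: pp0:1 pp1:2 pp2:1
Op 3: read(P1, v1) -> 48. No state change.
Op 4: fork(P1) -> P2. 3 ppages; refcounts: pp0:1 pp1:3 pp2:2
Op 5: write(P1, v1, 182). refcount(pp1)=3>1 -> COPY to pp3. 4 ppages; refcounts: pp0:1 pp1:2 pp2:2 pp3:1
Op 6: write(P2, v0, 118). refcount(pp2)=2>1 -> COPY to pp4. 5 ppages; refcounts: pp0:1 pp1:2 pp2:1 pp3:1 pp4:1
Op 7: write(P0, v0, 175). refcount(pp0)=1 -> write in place. 5 ppages; refcounts: pp0:1 pp1:2 pp2:1 pp3:1 pp4:1
Op 8: read(P1, v0) -> 117. No state change.
Op 9: write(P1, v0, 199). refcount(pp2)=1 -> write in place. 5 ppages; refcounts: pp0:1 pp1:2 pp2:1 pp3:1 pp4:1
Op 10: read(P1, v1) -> 182. No state change.

yes yes yes no no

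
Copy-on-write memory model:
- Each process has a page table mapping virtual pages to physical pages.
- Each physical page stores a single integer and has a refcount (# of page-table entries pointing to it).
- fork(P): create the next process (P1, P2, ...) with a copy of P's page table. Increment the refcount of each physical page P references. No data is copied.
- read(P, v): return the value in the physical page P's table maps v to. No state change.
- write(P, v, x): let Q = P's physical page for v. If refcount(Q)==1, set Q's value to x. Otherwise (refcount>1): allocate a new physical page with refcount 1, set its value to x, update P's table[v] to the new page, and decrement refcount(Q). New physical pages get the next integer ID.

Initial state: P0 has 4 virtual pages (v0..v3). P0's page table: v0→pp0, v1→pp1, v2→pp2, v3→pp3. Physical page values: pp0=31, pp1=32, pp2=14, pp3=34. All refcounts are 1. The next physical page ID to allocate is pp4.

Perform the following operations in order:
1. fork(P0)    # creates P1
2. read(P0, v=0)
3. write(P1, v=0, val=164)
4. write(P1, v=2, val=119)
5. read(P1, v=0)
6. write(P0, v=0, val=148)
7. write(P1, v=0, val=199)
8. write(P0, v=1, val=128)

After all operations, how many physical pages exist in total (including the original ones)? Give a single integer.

Op 1: fork(P0) -> P1. 4 ppages; refcounts: pp0:2 pp1:2 pp2:2 pp3:2
Op 2: read(P0, v0) -> 31. No state change.
Op 3: write(P1, v0, 164). refcount(pp0)=2>1 -> COPY to pp4. 5 ppages; refcounts: pp0:1 pp1:2 pp2:2 pp3:2 pp4:1
Op 4: write(P1, v2, 119). refcount(pp2)=2>1 -> COPY to pp5. 6 ppages; refcounts: pp0:1 pp1:2 pp2:1 pp3:2 pp4:1 pp5:1
Op 5: read(P1, v0) -> 164. No state change.
Op 6: write(P0, v0, 148). refcount(pp0)=1 -> write in place. 6 ppages; refcounts: pp0:1 pp1:2 pp2:1 pp3:2 pp4:1 pp5:1
Op 7: write(P1, v0, 199). refcount(pp4)=1 -> write in place. 6 ppages; refcounts: pp0:1 pp1:2 pp2:1 pp3:2 pp4:1 pp5:1
Op 8: write(P0, v1, 128). refcount(pp1)=2>1 -> COPY to pp6. 7 ppages; refcounts: pp0:1 pp1:1 pp2:1 pp3:2 pp4:1 pp5:1 pp6:1

Answer: 7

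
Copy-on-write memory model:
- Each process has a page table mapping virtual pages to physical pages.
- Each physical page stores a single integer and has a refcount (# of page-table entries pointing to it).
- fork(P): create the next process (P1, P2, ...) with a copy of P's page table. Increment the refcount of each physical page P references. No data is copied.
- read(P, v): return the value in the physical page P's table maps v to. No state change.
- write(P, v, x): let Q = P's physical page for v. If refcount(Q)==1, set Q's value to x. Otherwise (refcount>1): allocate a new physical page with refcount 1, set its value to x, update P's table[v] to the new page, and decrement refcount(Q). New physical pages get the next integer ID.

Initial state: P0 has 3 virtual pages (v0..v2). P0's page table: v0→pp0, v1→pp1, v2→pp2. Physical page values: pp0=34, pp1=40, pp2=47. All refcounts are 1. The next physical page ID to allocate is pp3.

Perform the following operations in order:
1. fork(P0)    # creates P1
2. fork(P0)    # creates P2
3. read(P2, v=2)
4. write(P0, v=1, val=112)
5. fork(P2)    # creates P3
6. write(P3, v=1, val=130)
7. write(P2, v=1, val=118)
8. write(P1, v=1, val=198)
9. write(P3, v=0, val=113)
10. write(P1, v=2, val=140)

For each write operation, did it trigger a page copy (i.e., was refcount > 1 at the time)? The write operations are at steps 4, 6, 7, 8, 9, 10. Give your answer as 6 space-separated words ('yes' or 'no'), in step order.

Op 1: fork(P0) -> P1. 3 ppages; refcounts: pp0:2 pp1:2 pp2:2
Op 2: fork(P0) -> P2. 3 ppages; refcounts: pp0:3 pp1:3 pp2:3
Op 3: read(P2, v2) -> 47. No state change.
Op 4: write(P0, v1, 112). refcount(pp1)=3>1 -> COPY to pp3. 4 ppages; refcounts: pp0:3 pp1:2 pp2:3 pp3:1
Op 5: fork(P2) -> P3. 4 ppages; refcounts: pp0:4 pp1:3 pp2:4 pp3:1
Op 6: write(P3, v1, 130). refcount(pp1)=3>1 -> COPY to pp4. 5 ppages; refcounts: pp0:4 pp1:2 pp2:4 pp3:1 pp4:1
Op 7: write(P2, v1, 118). refcount(pp1)=2>1 -> COPY to pp5. 6 ppages; refcounts: pp0:4 pp1:1 pp2:4 pp3:1 pp4:1 pp5:1
Op 8: write(P1, v1, 198). refcount(pp1)=1 -> write in place. 6 ppages; refcounts: pp0:4 pp1:1 pp2:4 pp3:1 pp4:1 pp5:1
Op 9: write(P3, v0, 113). refcount(pp0)=4>1 -> COPY to pp6. 7 ppages; refcounts: pp0:3 pp1:1 pp2:4 pp3:1 pp4:1 pp5:1 pp6:1
Op 10: write(P1, v2, 140). refcount(pp2)=4>1 -> COPY to pp7. 8 ppages; refcounts: pp0:3 pp1:1 pp2:3 pp3:1 pp4:1 pp5:1 pp6:1 pp7:1

yes yes yes no yes yes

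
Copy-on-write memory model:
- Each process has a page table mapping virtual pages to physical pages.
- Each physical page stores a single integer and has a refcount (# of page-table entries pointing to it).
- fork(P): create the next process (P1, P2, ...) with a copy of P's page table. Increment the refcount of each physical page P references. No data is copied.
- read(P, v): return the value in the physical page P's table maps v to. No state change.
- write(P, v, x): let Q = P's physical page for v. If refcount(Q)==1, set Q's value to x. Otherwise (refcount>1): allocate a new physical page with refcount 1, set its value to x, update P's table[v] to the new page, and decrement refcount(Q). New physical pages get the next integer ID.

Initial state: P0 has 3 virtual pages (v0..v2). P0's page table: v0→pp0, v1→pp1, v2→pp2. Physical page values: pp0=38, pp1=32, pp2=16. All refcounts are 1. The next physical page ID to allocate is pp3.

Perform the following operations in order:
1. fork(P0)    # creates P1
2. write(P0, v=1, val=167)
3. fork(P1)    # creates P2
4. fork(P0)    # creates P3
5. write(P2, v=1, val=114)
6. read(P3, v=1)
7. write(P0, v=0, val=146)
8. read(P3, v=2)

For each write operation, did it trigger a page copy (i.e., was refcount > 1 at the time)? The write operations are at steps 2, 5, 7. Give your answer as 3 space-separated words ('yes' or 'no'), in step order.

Op 1: fork(P0) -> P1. 3 ppages; refcounts: pp0:2 pp1:2 pp2:2
Op 2: write(P0, v1, 167). refcount(pp1)=2>1 -> COPY to pp3. 4 ppages; refcounts: pp0:2 pp1:1 pp2:2 pp3:1
Op 3: fork(P1) -> P2. 4 ppages; refcounts: pp0:3 pp1:2 pp2:3 pp3:1
Op 4: fork(P0) -> P3. 4 ppages; refcounts: pp0:4 pp1:2 pp2:4 pp3:2
Op 5: write(P2, v1, 114). refcount(pp1)=2>1 -> COPY to pp4. 5 ppages; refcounts: pp0:4 pp1:1 pp2:4 pp3:2 pp4:1
Op 6: read(P3, v1) -> 167. No state change.
Op 7: write(P0, v0, 146). refcount(pp0)=4>1 -> COPY to pp5. 6 ppages; refcounts: pp0:3 pp1:1 pp2:4 pp3:2 pp4:1 pp5:1
Op 8: read(P3, v2) -> 16. No state change.

yes yes yes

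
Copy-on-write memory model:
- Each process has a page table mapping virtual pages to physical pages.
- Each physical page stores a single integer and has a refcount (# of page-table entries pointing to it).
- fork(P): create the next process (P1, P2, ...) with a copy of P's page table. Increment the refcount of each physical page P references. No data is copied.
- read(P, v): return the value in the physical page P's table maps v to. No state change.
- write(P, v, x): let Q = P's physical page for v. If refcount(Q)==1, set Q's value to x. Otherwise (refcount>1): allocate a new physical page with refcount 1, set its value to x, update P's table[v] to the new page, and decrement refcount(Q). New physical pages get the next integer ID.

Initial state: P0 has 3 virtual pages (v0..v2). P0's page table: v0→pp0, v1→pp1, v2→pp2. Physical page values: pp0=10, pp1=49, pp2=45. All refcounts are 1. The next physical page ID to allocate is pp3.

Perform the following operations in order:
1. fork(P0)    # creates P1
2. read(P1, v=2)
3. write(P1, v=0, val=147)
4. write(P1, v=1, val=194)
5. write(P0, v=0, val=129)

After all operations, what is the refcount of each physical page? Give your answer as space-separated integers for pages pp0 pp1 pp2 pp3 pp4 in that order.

Op 1: fork(P0) -> P1. 3 ppages; refcounts: pp0:2 pp1:2 pp2:2
Op 2: read(P1, v2) -> 45. No state change.
Op 3: write(P1, v0, 147). refcount(pp0)=2>1 -> COPY to pp3. 4 ppages; refcounts: pp0:1 pp1:2 pp2:2 pp3:1
Op 4: write(P1, v1, 194). refcount(pp1)=2>1 -> COPY to pp4. 5 ppages; refcounts: pp0:1 pp1:1 pp2:2 pp3:1 pp4:1
Op 5: write(P0, v0, 129). refcount(pp0)=1 -> write in place. 5 ppages; refcounts: pp0:1 pp1:1 pp2:2 pp3:1 pp4:1

Answer: 1 1 2 1 1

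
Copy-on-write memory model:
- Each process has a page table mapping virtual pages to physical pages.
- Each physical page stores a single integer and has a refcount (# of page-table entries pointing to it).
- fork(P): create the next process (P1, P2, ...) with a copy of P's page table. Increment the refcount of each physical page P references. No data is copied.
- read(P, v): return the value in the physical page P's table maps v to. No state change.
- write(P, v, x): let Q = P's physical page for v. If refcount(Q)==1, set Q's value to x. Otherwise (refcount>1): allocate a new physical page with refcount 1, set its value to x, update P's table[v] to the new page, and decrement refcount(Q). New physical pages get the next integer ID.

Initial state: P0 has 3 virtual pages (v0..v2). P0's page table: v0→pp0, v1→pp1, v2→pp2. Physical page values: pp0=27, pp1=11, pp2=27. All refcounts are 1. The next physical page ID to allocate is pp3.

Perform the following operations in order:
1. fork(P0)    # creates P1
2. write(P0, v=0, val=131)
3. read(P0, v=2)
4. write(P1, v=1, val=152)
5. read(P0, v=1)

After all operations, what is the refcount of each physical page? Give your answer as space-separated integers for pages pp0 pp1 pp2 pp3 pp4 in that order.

Op 1: fork(P0) -> P1. 3 ppages; refcounts: pp0:2 pp1:2 pp2:2
Op 2: write(P0, v0, 131). refcount(pp0)=2>1 -> COPY to pp3. 4 ppages; refcounts: pp0:1 pp1:2 pp2:2 pp3:1
Op 3: read(P0, v2) -> 27. No state change.
Op 4: write(P1, v1, 152). refcount(pp1)=2>1 -> COPY to pp4. 5 ppages; refcounts: pp0:1 pp1:1 pp2:2 pp3:1 pp4:1
Op 5: read(P0, v1) -> 11. No state change.

Answer: 1 1 2 1 1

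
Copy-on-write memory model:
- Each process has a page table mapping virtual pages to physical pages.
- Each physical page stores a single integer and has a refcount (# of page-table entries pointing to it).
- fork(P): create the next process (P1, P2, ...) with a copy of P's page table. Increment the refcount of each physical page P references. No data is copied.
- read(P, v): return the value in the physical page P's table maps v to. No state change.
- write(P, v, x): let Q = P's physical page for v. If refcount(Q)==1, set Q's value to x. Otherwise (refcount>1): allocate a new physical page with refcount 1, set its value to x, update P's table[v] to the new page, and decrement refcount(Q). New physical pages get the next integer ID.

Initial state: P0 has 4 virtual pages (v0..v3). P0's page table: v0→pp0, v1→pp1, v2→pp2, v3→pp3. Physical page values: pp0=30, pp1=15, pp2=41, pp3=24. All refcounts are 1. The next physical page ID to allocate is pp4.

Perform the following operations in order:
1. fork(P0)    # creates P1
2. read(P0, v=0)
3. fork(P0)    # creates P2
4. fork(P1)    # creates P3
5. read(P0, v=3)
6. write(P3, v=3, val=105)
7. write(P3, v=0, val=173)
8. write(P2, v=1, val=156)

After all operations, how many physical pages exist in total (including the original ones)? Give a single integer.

Op 1: fork(P0) -> P1. 4 ppages; refcounts: pp0:2 pp1:2 pp2:2 pp3:2
Op 2: read(P0, v0) -> 30. No state change.
Op 3: fork(P0) -> P2. 4 ppages; refcounts: pp0:3 pp1:3 pp2:3 pp3:3
Op 4: fork(P1) -> P3. 4 ppages; refcounts: pp0:4 pp1:4 pp2:4 pp3:4
Op 5: read(P0, v3) -> 24. No state change.
Op 6: write(P3, v3, 105). refcount(pp3)=4>1 -> COPY to pp4. 5 ppages; refcounts: pp0:4 pp1:4 pp2:4 pp3:3 pp4:1
Op 7: write(P3, v0, 173). refcount(pp0)=4>1 -> COPY to pp5. 6 ppages; refcounts: pp0:3 pp1:4 pp2:4 pp3:3 pp4:1 pp5:1
Op 8: write(P2, v1, 156). refcount(pp1)=4>1 -> COPY to pp6. 7 ppages; refcounts: pp0:3 pp1:3 pp2:4 pp3:3 pp4:1 pp5:1 pp6:1

Answer: 7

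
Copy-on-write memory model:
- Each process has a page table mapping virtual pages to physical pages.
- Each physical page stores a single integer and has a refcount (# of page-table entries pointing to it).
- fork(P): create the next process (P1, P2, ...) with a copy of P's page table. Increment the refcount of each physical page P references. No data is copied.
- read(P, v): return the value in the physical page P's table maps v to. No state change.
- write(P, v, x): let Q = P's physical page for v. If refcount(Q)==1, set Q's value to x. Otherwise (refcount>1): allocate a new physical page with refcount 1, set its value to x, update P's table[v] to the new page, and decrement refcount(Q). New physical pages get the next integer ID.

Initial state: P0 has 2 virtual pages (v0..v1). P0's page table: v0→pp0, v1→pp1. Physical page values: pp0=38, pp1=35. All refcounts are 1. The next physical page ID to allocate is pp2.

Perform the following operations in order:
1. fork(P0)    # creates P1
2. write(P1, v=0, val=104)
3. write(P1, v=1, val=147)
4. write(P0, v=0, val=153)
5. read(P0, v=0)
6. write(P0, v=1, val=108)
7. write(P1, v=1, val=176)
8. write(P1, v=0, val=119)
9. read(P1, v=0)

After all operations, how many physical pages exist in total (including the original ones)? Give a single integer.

Answer: 4

Derivation:
Op 1: fork(P0) -> P1. 2 ppages; refcounts: pp0:2 pp1:2
Op 2: write(P1, v0, 104). refcount(pp0)=2>1 -> COPY to pp2. 3 ppages; refcounts: pp0:1 pp1:2 pp2:1
Op 3: write(P1, v1, 147). refcount(pp1)=2>1 -> COPY to pp3. 4 ppages; refcounts: pp0:1 pp1:1 pp2:1 pp3:1
Op 4: write(P0, v0, 153). refcount(pp0)=1 -> write in place. 4 ppages; refcounts: pp0:1 pp1:1 pp2:1 pp3:1
Op 5: read(P0, v0) -> 153. No state change.
Op 6: write(P0, v1, 108). refcount(pp1)=1 -> write in place. 4 ppages; refcounts: pp0:1 pp1:1 pp2:1 pp3:1
Op 7: write(P1, v1, 176). refcount(pp3)=1 -> write in place. 4 ppages; refcounts: pp0:1 pp1:1 pp2:1 pp3:1
Op 8: write(P1, v0, 119). refcount(pp2)=1 -> write in place. 4 ppages; refcounts: pp0:1 pp1:1 pp2:1 pp3:1
Op 9: read(P1, v0) -> 119. No state change.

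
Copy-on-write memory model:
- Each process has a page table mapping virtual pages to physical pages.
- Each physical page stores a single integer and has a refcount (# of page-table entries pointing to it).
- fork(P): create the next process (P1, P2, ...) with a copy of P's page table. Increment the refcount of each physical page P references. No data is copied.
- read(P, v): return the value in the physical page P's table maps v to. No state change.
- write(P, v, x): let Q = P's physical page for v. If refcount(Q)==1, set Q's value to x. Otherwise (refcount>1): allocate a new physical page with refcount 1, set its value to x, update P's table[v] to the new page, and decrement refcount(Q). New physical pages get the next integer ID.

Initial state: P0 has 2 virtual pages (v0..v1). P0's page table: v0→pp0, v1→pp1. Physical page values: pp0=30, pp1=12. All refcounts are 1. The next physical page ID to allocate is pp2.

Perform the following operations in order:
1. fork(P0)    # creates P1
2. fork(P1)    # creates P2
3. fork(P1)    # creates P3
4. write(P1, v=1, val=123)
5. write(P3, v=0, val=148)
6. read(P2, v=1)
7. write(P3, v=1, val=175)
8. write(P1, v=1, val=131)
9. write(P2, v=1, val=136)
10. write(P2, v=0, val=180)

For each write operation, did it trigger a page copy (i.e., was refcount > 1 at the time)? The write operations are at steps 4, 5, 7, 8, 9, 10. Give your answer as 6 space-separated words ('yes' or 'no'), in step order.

Op 1: fork(P0) -> P1. 2 ppages; refcounts: pp0:2 pp1:2
Op 2: fork(P1) -> P2. 2 ppages; refcounts: pp0:3 pp1:3
Op 3: fork(P1) -> P3. 2 ppages; refcounts: pp0:4 pp1:4
Op 4: write(P1, v1, 123). refcount(pp1)=4>1 -> COPY to pp2. 3 ppages; refcounts: pp0:4 pp1:3 pp2:1
Op 5: write(P3, v0, 148). refcount(pp0)=4>1 -> COPY to pp3. 4 ppages; refcounts: pp0:3 pp1:3 pp2:1 pp3:1
Op 6: read(P2, v1) -> 12. No state change.
Op 7: write(P3, v1, 175). refcount(pp1)=3>1 -> COPY to pp4. 5 ppages; refcounts: pp0:3 pp1:2 pp2:1 pp3:1 pp4:1
Op 8: write(P1, v1, 131). refcount(pp2)=1 -> write in place. 5 ppages; refcounts: pp0:3 pp1:2 pp2:1 pp3:1 pp4:1
Op 9: write(P2, v1, 136). refcount(pp1)=2>1 -> COPY to pp5. 6 ppages; refcounts: pp0:3 pp1:1 pp2:1 pp3:1 pp4:1 pp5:1
Op 10: write(P2, v0, 180). refcount(pp0)=3>1 -> COPY to pp6. 7 ppages; refcounts: pp0:2 pp1:1 pp2:1 pp3:1 pp4:1 pp5:1 pp6:1

yes yes yes no yes yes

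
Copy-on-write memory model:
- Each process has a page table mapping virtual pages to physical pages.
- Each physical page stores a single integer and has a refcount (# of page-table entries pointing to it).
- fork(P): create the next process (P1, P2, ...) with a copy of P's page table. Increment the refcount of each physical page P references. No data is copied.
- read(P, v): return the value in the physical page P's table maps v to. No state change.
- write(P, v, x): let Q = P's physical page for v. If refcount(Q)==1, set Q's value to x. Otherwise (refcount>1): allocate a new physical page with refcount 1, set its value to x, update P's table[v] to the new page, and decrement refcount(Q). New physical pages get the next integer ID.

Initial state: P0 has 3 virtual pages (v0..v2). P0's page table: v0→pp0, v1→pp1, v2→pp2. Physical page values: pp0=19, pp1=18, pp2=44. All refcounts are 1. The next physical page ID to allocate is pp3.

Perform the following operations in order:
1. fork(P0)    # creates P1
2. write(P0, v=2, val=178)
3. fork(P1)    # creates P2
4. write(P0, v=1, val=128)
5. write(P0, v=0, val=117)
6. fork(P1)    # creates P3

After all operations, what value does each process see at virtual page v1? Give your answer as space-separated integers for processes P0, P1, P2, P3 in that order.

Answer: 128 18 18 18

Derivation:
Op 1: fork(P0) -> P1. 3 ppages; refcounts: pp0:2 pp1:2 pp2:2
Op 2: write(P0, v2, 178). refcount(pp2)=2>1 -> COPY to pp3. 4 ppages; refcounts: pp0:2 pp1:2 pp2:1 pp3:1
Op 3: fork(P1) -> P2. 4 ppages; refcounts: pp0:3 pp1:3 pp2:2 pp3:1
Op 4: write(P0, v1, 128). refcount(pp1)=3>1 -> COPY to pp4. 5 ppages; refcounts: pp0:3 pp1:2 pp2:2 pp3:1 pp4:1
Op 5: write(P0, v0, 117). refcount(pp0)=3>1 -> COPY to pp5. 6 ppages; refcounts: pp0:2 pp1:2 pp2:2 pp3:1 pp4:1 pp5:1
Op 6: fork(P1) -> P3. 6 ppages; refcounts: pp0:3 pp1:3 pp2:3 pp3:1 pp4:1 pp5:1
P0: v1 -> pp4 = 128
P1: v1 -> pp1 = 18
P2: v1 -> pp1 = 18
P3: v1 -> pp1 = 18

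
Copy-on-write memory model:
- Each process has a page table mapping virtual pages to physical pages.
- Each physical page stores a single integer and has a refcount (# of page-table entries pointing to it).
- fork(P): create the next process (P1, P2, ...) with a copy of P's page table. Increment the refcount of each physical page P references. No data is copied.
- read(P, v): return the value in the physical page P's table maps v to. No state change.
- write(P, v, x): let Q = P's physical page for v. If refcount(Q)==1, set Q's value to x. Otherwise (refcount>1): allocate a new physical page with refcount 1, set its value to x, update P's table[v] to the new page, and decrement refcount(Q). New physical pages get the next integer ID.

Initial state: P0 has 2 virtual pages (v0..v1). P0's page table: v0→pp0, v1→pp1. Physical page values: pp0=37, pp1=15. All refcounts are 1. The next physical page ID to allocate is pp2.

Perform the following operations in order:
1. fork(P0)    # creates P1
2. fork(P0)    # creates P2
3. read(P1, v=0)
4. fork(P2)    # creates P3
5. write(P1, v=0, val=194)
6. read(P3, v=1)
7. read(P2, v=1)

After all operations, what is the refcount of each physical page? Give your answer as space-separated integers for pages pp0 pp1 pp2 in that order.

Answer: 3 4 1

Derivation:
Op 1: fork(P0) -> P1. 2 ppages; refcounts: pp0:2 pp1:2
Op 2: fork(P0) -> P2. 2 ppages; refcounts: pp0:3 pp1:3
Op 3: read(P1, v0) -> 37. No state change.
Op 4: fork(P2) -> P3. 2 ppages; refcounts: pp0:4 pp1:4
Op 5: write(P1, v0, 194). refcount(pp0)=4>1 -> COPY to pp2. 3 ppages; refcounts: pp0:3 pp1:4 pp2:1
Op 6: read(P3, v1) -> 15. No state change.
Op 7: read(P2, v1) -> 15. No state change.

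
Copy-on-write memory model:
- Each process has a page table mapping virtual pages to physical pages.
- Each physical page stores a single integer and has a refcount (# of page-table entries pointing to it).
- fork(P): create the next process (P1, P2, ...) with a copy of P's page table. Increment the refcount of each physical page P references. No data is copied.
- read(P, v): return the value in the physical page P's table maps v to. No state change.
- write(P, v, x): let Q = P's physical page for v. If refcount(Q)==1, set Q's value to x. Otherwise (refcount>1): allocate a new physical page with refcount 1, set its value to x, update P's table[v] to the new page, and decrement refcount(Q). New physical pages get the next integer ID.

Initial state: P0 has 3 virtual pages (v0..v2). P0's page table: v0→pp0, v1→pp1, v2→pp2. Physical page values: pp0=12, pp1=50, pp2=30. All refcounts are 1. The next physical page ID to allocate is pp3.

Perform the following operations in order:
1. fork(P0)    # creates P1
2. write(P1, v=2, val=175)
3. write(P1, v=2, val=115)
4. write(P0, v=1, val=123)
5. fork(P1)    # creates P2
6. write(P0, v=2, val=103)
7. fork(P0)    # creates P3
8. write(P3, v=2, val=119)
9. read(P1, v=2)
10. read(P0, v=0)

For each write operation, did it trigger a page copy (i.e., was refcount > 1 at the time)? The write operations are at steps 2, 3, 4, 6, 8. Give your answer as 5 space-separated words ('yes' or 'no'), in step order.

Op 1: fork(P0) -> P1. 3 ppages; refcounts: pp0:2 pp1:2 pp2:2
Op 2: write(P1, v2, 175). refcount(pp2)=2>1 -> COPY to pp3. 4 ppages; refcounts: pp0:2 pp1:2 pp2:1 pp3:1
Op 3: write(P1, v2, 115). refcount(pp3)=1 -> write in place. 4 ppages; refcounts: pp0:2 pp1:2 pp2:1 pp3:1
Op 4: write(P0, v1, 123). refcount(pp1)=2>1 -> COPY to pp4. 5 ppages; refcounts: pp0:2 pp1:1 pp2:1 pp3:1 pp4:1
Op 5: fork(P1) -> P2. 5 ppages; refcounts: pp0:3 pp1:2 pp2:1 pp3:2 pp4:1
Op 6: write(P0, v2, 103). refcount(pp2)=1 -> write in place. 5 ppages; refcounts: pp0:3 pp1:2 pp2:1 pp3:2 pp4:1
Op 7: fork(P0) -> P3. 5 ppages; refcounts: pp0:4 pp1:2 pp2:2 pp3:2 pp4:2
Op 8: write(P3, v2, 119). refcount(pp2)=2>1 -> COPY to pp5. 6 ppages; refcounts: pp0:4 pp1:2 pp2:1 pp3:2 pp4:2 pp5:1
Op 9: read(P1, v2) -> 115. No state change.
Op 10: read(P0, v0) -> 12. No state change.

yes no yes no yes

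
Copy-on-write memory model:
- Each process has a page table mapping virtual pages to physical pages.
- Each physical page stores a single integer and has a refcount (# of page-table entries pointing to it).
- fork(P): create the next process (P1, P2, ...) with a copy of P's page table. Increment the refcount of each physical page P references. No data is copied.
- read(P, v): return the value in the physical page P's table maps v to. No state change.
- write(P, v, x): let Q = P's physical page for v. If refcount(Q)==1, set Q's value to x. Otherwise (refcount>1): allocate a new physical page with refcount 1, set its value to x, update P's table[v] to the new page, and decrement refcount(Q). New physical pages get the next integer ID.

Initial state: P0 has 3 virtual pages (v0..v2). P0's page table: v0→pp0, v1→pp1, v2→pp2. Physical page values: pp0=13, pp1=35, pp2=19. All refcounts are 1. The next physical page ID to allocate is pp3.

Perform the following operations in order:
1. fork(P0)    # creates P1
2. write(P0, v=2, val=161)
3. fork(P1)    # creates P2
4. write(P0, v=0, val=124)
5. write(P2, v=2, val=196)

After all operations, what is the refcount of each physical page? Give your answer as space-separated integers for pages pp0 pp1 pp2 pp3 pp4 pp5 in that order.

Answer: 2 3 1 1 1 1

Derivation:
Op 1: fork(P0) -> P1. 3 ppages; refcounts: pp0:2 pp1:2 pp2:2
Op 2: write(P0, v2, 161). refcount(pp2)=2>1 -> COPY to pp3. 4 ppages; refcounts: pp0:2 pp1:2 pp2:1 pp3:1
Op 3: fork(P1) -> P2. 4 ppages; refcounts: pp0:3 pp1:3 pp2:2 pp3:1
Op 4: write(P0, v0, 124). refcount(pp0)=3>1 -> COPY to pp4. 5 ppages; refcounts: pp0:2 pp1:3 pp2:2 pp3:1 pp4:1
Op 5: write(P2, v2, 196). refcount(pp2)=2>1 -> COPY to pp5. 6 ppages; refcounts: pp0:2 pp1:3 pp2:1 pp3:1 pp4:1 pp5:1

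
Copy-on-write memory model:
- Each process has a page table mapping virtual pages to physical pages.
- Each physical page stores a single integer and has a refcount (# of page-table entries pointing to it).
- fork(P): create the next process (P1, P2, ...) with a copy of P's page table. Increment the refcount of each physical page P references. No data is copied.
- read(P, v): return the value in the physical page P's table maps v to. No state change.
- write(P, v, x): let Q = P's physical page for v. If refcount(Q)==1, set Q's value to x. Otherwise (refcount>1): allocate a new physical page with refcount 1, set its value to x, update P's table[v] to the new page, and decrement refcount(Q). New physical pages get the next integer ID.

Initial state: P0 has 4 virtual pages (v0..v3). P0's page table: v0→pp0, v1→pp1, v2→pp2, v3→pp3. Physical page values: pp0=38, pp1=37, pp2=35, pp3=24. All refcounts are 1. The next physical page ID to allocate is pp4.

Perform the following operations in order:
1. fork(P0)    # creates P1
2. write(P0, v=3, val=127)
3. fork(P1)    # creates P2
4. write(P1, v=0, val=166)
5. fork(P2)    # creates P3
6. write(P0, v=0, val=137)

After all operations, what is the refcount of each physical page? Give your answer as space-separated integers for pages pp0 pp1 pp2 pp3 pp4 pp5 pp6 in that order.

Answer: 2 4 4 3 1 1 1

Derivation:
Op 1: fork(P0) -> P1. 4 ppages; refcounts: pp0:2 pp1:2 pp2:2 pp3:2
Op 2: write(P0, v3, 127). refcount(pp3)=2>1 -> COPY to pp4. 5 ppages; refcounts: pp0:2 pp1:2 pp2:2 pp3:1 pp4:1
Op 3: fork(P1) -> P2. 5 ppages; refcounts: pp0:3 pp1:3 pp2:3 pp3:2 pp4:1
Op 4: write(P1, v0, 166). refcount(pp0)=3>1 -> COPY to pp5. 6 ppages; refcounts: pp0:2 pp1:3 pp2:3 pp3:2 pp4:1 pp5:1
Op 5: fork(P2) -> P3. 6 ppages; refcounts: pp0:3 pp1:4 pp2:4 pp3:3 pp4:1 pp5:1
Op 6: write(P0, v0, 137). refcount(pp0)=3>1 -> COPY to pp6. 7 ppages; refcounts: pp0:2 pp1:4 pp2:4 pp3:3 pp4:1 pp5:1 pp6:1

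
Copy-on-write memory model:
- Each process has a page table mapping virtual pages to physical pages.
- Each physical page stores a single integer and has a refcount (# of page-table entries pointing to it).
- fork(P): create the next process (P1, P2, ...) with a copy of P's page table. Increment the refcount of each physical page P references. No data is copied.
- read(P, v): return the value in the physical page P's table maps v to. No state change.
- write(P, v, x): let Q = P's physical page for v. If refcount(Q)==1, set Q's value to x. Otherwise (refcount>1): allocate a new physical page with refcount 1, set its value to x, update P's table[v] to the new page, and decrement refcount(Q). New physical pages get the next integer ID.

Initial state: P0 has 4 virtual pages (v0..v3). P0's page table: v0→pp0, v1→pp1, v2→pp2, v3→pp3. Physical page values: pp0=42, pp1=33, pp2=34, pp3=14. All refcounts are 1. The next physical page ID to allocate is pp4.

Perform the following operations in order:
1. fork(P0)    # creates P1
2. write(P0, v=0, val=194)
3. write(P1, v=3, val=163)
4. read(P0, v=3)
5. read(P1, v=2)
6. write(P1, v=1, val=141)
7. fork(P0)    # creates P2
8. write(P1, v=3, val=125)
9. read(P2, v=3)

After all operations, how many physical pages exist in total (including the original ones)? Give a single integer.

Answer: 7

Derivation:
Op 1: fork(P0) -> P1. 4 ppages; refcounts: pp0:2 pp1:2 pp2:2 pp3:2
Op 2: write(P0, v0, 194). refcount(pp0)=2>1 -> COPY to pp4. 5 ppages; refcounts: pp0:1 pp1:2 pp2:2 pp3:2 pp4:1
Op 3: write(P1, v3, 163). refcount(pp3)=2>1 -> COPY to pp5. 6 ppages; refcounts: pp0:1 pp1:2 pp2:2 pp3:1 pp4:1 pp5:1
Op 4: read(P0, v3) -> 14. No state change.
Op 5: read(P1, v2) -> 34. No state change.
Op 6: write(P1, v1, 141). refcount(pp1)=2>1 -> COPY to pp6. 7 ppages; refcounts: pp0:1 pp1:1 pp2:2 pp3:1 pp4:1 pp5:1 pp6:1
Op 7: fork(P0) -> P2. 7 ppages; refcounts: pp0:1 pp1:2 pp2:3 pp3:2 pp4:2 pp5:1 pp6:1
Op 8: write(P1, v3, 125). refcount(pp5)=1 -> write in place. 7 ppages; refcounts: pp0:1 pp1:2 pp2:3 pp3:2 pp4:2 pp5:1 pp6:1
Op 9: read(P2, v3) -> 14. No state change.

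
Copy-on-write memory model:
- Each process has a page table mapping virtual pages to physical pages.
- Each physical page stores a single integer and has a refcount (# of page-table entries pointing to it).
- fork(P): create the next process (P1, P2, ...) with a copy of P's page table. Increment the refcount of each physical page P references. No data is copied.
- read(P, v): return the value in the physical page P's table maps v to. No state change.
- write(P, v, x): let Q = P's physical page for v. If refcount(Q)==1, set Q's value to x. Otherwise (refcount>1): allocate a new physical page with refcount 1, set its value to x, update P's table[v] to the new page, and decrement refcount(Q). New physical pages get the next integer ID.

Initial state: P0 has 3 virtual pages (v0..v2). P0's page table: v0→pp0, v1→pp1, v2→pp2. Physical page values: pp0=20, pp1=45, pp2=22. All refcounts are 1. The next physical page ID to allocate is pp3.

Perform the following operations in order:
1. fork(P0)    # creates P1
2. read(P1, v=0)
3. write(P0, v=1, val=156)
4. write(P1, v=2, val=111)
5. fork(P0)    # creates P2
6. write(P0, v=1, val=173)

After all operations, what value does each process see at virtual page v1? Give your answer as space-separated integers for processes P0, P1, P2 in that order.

Answer: 173 45 156

Derivation:
Op 1: fork(P0) -> P1. 3 ppages; refcounts: pp0:2 pp1:2 pp2:2
Op 2: read(P1, v0) -> 20. No state change.
Op 3: write(P0, v1, 156). refcount(pp1)=2>1 -> COPY to pp3. 4 ppages; refcounts: pp0:2 pp1:1 pp2:2 pp3:1
Op 4: write(P1, v2, 111). refcount(pp2)=2>1 -> COPY to pp4. 5 ppages; refcounts: pp0:2 pp1:1 pp2:1 pp3:1 pp4:1
Op 5: fork(P0) -> P2. 5 ppages; refcounts: pp0:3 pp1:1 pp2:2 pp3:2 pp4:1
Op 6: write(P0, v1, 173). refcount(pp3)=2>1 -> COPY to pp5. 6 ppages; refcounts: pp0:3 pp1:1 pp2:2 pp3:1 pp4:1 pp5:1
P0: v1 -> pp5 = 173
P1: v1 -> pp1 = 45
P2: v1 -> pp3 = 156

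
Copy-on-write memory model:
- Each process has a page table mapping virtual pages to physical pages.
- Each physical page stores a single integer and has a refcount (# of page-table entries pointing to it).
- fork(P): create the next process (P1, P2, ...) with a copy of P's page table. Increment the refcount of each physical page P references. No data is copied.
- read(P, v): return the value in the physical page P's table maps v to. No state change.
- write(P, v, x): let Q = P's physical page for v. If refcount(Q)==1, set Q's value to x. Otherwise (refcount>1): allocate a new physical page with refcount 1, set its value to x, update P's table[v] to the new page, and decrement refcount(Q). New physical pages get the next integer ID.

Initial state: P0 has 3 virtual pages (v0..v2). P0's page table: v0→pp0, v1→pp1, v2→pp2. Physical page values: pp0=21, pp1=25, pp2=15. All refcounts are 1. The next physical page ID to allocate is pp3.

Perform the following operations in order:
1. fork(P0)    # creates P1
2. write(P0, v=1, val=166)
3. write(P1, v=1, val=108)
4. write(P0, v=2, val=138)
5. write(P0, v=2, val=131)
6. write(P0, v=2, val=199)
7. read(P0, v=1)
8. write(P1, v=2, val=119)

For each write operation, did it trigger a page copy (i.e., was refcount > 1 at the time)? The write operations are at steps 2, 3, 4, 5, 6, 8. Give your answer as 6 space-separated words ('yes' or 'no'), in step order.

Op 1: fork(P0) -> P1. 3 ppages; refcounts: pp0:2 pp1:2 pp2:2
Op 2: write(P0, v1, 166). refcount(pp1)=2>1 -> COPY to pp3. 4 ppages; refcounts: pp0:2 pp1:1 pp2:2 pp3:1
Op 3: write(P1, v1, 108). refcount(pp1)=1 -> write in place. 4 ppages; refcounts: pp0:2 pp1:1 pp2:2 pp3:1
Op 4: write(P0, v2, 138). refcount(pp2)=2>1 -> COPY to pp4. 5 ppages; refcounts: pp0:2 pp1:1 pp2:1 pp3:1 pp4:1
Op 5: write(P0, v2, 131). refcount(pp4)=1 -> write in place. 5 ppages; refcounts: pp0:2 pp1:1 pp2:1 pp3:1 pp4:1
Op 6: write(P0, v2, 199). refcount(pp4)=1 -> write in place. 5 ppages; refcounts: pp0:2 pp1:1 pp2:1 pp3:1 pp4:1
Op 7: read(P0, v1) -> 166. No state change.
Op 8: write(P1, v2, 119). refcount(pp2)=1 -> write in place. 5 ppages; refcounts: pp0:2 pp1:1 pp2:1 pp3:1 pp4:1

yes no yes no no no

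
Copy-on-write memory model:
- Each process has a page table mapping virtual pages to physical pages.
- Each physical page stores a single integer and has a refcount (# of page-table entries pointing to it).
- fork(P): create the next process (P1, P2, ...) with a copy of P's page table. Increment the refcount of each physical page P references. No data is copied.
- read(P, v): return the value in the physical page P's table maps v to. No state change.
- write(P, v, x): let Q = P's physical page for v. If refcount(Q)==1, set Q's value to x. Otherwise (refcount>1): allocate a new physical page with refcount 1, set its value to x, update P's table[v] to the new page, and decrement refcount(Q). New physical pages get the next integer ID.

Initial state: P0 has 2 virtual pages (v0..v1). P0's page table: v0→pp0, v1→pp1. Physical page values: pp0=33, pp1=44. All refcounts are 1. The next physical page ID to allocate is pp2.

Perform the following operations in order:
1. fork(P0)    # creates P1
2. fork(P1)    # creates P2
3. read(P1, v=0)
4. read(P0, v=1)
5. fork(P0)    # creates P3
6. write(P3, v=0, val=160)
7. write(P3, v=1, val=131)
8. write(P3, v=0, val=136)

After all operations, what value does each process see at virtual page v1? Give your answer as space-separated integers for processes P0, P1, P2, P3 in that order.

Op 1: fork(P0) -> P1. 2 ppages; refcounts: pp0:2 pp1:2
Op 2: fork(P1) -> P2. 2 ppages; refcounts: pp0:3 pp1:3
Op 3: read(P1, v0) -> 33. No state change.
Op 4: read(P0, v1) -> 44. No state change.
Op 5: fork(P0) -> P3. 2 ppages; refcounts: pp0:4 pp1:4
Op 6: write(P3, v0, 160). refcount(pp0)=4>1 -> COPY to pp2. 3 ppages; refcounts: pp0:3 pp1:4 pp2:1
Op 7: write(P3, v1, 131). refcount(pp1)=4>1 -> COPY to pp3. 4 ppages; refcounts: pp0:3 pp1:3 pp2:1 pp3:1
Op 8: write(P3, v0, 136). refcount(pp2)=1 -> write in place. 4 ppages; refcounts: pp0:3 pp1:3 pp2:1 pp3:1
P0: v1 -> pp1 = 44
P1: v1 -> pp1 = 44
P2: v1 -> pp1 = 44
P3: v1 -> pp3 = 131

Answer: 44 44 44 131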